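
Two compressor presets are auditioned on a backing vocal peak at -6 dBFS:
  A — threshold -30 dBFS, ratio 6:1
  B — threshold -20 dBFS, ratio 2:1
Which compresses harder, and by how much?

A, by 13 dB

A: 24 dB over, compressed to 4 dB over, so 20 dB of GR.
B: 14 dB over, compressed to 7 dB over, so 7 dB of GR.
A applies 13 dB more gain reduction.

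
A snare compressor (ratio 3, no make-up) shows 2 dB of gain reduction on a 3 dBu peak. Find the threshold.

Input is 3 dB above T (since output overshoot × R = input overshoot: (1 − T)·3 = 3 − T gives T = 0 dBu).
Check: 0 + (3 − 0)/3 = 0 + 1 = 1 dBu. ✓

0 dBu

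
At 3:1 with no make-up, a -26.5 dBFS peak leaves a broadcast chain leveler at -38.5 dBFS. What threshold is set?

-44.5 dBFS

Input is 18 dB above T (since output overshoot × R = input overshoot: (-38.5 − T)·3 = -26.5 − T gives T = -44.5 dBFS).
Check: -44.5 + (-26.5 − (-44.5))/3 = -44.5 + 6 = -38.5 dBFS. ✓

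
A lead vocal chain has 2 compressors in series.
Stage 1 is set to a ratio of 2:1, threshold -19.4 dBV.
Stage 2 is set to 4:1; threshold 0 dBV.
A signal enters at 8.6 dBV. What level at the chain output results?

-5.4 dBV

Stage 1: 28 dB above -19.4 dBV, reduced 2:1 to 14 dB above → -5.4 dBV.
Stage 2: below threshold (-5.4 ≤ 0); passes unchanged; output -5.4 dBV.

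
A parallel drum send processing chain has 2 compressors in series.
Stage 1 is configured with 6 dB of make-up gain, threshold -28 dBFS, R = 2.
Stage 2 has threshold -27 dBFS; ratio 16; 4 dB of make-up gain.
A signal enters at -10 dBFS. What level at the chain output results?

Stage 1: overshoot 18 dB → 18/2 = 9 dB → -19 dBFS; +6 dB make-up → -13 dBFS.
Stage 2: -13 dBFS is 14 dB over -27 dBFS; at 16:1 that becomes 0.875 dB over, giving -26.125 dBFS; +4 dB make-up → -22.125 dBFS.

-22.125 dBFS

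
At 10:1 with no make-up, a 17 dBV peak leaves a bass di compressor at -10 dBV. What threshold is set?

-13 dBV

Input is 30 dB above T (since output overshoot × R = input overshoot: (-10 − T)·10 = 17 − T gives T = -13 dBV).
Check: -13 + (17 − (-13))/10 = -13 + 3 = -10 dBV. ✓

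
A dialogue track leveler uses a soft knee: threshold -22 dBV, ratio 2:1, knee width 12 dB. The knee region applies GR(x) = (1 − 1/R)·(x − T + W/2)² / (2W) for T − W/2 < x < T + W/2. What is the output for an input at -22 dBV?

-22.75 dBV

x − T + W/2 = -22 − (-22) + 6 = 6.
GR = (1 − 1/2) × 6² / 24 = 0.5 × 36 / 24 = 0.75 dB.
Output = -22 − 0.75 = -22.75 dBV.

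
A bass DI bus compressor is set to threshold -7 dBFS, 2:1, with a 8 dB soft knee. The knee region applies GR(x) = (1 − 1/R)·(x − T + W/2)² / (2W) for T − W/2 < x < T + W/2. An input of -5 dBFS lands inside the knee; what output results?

-6.125 dBFS

x − T + W/2 = -5 − (-7) + 4 = 6.
GR = (1 − 1/2) × 6² / 16 = 0.5 × 36 / 16 = 1.125 dB.
Output = -5 − 1.125 = -6.125 dBFS.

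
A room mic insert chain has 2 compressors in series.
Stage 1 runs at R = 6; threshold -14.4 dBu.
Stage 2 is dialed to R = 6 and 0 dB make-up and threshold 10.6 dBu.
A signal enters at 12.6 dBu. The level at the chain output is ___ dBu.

Stage 1: overshoot 27 dB → 27/6 = 4.5 dB → -9.9 dBu.
Stage 2: below threshold (-9.9 ≤ 10.6); passes unchanged; output -9.9 dBu.

-9.9 dBu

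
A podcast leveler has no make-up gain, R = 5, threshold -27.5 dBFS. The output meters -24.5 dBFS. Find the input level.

-12.5 dBFS

Post-compression overshoot = -24.5 − (-27.5) = 3 dB.
Undo the ratio: input overshoot = 3 × 5 = 15 dB, giving input = -12.5 dBFS.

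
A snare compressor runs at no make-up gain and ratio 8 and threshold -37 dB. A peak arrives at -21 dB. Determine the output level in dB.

-35 dB

Overshoot: -21 − (-37) = 16 dB.
The 16 dB excess becomes 2 dB after 8:1 reduction.
That puts the output at -35 dB.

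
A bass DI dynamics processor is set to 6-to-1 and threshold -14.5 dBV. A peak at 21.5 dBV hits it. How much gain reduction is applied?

21.5 dBV exceeds the threshold by 36 dB.
At 6:1, output sits 36/6 = 6 dB above threshold.
GR = overshoot in − overshoot out = 36 − 6 = 30 dB.

30 dB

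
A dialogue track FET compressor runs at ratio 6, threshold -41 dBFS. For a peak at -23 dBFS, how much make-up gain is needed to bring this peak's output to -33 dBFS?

5 dB

Without make-up, output = threshold + overshoot/6 = -41 + 3 = -38 dBFS.
Gap to target: 5 dB.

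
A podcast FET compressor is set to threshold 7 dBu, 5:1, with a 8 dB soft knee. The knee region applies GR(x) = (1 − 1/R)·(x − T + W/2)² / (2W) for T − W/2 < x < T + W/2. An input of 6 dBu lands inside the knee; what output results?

x − T + W/2 = 6 − 7 + 4 = 3.
GR = (1 − 1/5) × 3² / 16 = 0.8 × 9 / 16 = 0.45 dB.
Output = 6 − 0.45 = 5.55 dBu.

5.55 dBu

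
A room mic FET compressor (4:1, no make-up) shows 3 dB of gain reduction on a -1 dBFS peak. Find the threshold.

-5 dBFS

Let T be the threshold. Output overshoot = (input overshoot)/R, so -4 − T = (-1 − T)/4.
4·(-4 − T) = -1 − T → 3·T = -16 − (-1) = -15.
T = -15/3 = -5 dBFS.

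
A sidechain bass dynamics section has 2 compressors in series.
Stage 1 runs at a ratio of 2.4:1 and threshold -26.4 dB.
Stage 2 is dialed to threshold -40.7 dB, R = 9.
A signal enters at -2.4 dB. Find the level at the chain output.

-38 dB

Stage 1: overshoot 24 dB → 24/2.4 = 10 dB → -16.4 dB.
Stage 2: overshoot 24.3 dB → 24.3/9 = 2.7 dB → -38 dB.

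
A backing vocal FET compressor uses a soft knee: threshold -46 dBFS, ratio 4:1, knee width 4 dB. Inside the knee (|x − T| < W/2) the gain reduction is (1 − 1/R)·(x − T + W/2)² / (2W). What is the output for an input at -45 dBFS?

-45.84375 dBFS

x − T + W/2 = -45 − (-46) + 2 = 3.
GR = (1 − 1/4) × 3² / 8 = 0.75 × 9 / 8 = 0.84375 dB.
Output = -45 − 0.84375 = -45.84375 dBFS.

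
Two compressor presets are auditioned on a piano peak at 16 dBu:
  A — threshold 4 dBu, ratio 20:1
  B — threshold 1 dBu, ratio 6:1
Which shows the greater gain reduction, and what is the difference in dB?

A: overshoot 12 dB → output overshoot 0.6 dB → GR 11.4 dB.
B: overshoot 15 dB → output overshoot 2.5 dB → GR 12.5 dB.
Difference: 1.1 dB in favour of B.

B, by 1.1 dB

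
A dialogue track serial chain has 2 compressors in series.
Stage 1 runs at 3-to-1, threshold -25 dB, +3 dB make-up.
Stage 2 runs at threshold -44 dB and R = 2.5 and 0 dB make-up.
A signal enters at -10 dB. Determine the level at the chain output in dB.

-33.2 dB

Stage 1: -10 dB is 15 dB over -25 dB; at 3:1 that becomes 5 dB over, giving -20 dB; +3 dB make-up → -17 dB.
Stage 2: 27 dB above -44 dB, reduced 2.5:1 to 10.8 dB above → -33.2 dB.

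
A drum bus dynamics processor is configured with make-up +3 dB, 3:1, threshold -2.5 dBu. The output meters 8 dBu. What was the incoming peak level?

20 dBu

Remove make-up: 8 − 3 = 5 dBu.
The compressed level sits 5 − (-2.5) = 7.5 dB over threshold.
Input overshoot = R × output overshoot = 22.5 dB → input = -2.5 + 22.5 = 20 dBu.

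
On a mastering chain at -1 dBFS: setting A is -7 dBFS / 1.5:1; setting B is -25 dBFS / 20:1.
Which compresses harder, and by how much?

B, by 20.8 dB

A: 6 dB over, compressed to 4 dB over, so 2 dB of GR.
B: 24 dB over, compressed to 1.2 dB over, so 22.8 dB of GR.
B reduces 20.8 dB more.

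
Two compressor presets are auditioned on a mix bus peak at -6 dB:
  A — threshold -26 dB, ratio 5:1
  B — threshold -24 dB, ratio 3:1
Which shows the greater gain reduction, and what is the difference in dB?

A: overshoot 20 dB → output overshoot 4 dB → GR 16 dB.
B: overshoot 18 dB → output overshoot 6 dB → GR 12 dB.
Difference: 4 dB in favour of A.

A, by 4 dB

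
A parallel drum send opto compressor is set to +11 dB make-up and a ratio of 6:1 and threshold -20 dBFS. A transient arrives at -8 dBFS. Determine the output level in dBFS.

-7 dBFS

-8 dBFS sits 12 dB over threshold.
The 12 dB excess becomes 2 dB after 6:1 reduction.
Output = -20 + 2 = -18 dBFS; make-up adds 11 dB, giving -7 dBFS.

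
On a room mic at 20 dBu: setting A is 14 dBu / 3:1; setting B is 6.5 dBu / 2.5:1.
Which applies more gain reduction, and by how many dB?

B, by 4.1 dB

A: GR = 6 − 6/3 = 4 dB.
B: GR = 13.5 − 13.5/2.5 = 8.1 dB.
Difference: 4.1 dB in favour of B.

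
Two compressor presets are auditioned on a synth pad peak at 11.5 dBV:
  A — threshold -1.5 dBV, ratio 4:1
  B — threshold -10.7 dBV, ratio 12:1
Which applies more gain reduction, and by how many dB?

A: GR = 13 − 13/4 = 9.75 dB.
B: GR = 22.2 − 22.2/12 = 20.35 dB.
B applies 10.6 dB more gain reduction.

B, by 10.6 dB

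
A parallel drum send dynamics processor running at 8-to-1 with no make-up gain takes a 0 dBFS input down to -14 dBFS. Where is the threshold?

-16 dBFS

Let T be the threshold. Output overshoot = (input overshoot)/R, so -14 − T = (0 − T)/8.
8·(-14 − T) = 0 − T → 7·T = -112 − 0 = -112.
T = -112/7 = -16 dBFS.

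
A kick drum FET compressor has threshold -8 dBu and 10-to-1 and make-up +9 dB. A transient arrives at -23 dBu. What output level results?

-23 dBu is 15 dB below the -8 dBu threshold, so no gain reduction is applied.
Make-up gain adds 9 dB: -23 + 9 = -14 dBu.

-14 dBu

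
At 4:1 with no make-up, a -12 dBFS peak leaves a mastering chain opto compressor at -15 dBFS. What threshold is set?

Let T be the threshold. Output overshoot = (input overshoot)/R, so -15 − T = (-12 − T)/4.
4·(-15 − T) = -12 − T → 3·T = -60 − (-12) = -48.
T = -48/3 = -16 dBFS.

-16 dBFS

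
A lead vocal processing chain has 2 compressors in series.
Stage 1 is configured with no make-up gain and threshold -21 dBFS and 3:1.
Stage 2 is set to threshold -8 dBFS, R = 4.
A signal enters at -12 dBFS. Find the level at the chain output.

Stage 1: overshoot 9 dB → 9/3 = 3 dB → -18 dBFS.
Stage 2: below threshold (-18 ≤ -8); passes unchanged; output -18 dBFS.

-18 dBFS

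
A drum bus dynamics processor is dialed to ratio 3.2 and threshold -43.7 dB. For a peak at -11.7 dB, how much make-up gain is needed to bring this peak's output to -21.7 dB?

12 dB

The peak compresses to -43.7 + 32/3.2 = -33.7 dB.
To reach -21.7 dB requires -21.7 − (-33.7) = 12 dB of make-up.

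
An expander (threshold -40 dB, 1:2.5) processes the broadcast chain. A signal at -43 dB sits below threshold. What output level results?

Below threshold, a 1:2.5 expander applies gain = (2.5−1)×(T − x) of attenuation.
(2.5−1) × 3 = 4.5 dB, so output = -43 − 4.5 = -47.5 dB.

-47.5 dB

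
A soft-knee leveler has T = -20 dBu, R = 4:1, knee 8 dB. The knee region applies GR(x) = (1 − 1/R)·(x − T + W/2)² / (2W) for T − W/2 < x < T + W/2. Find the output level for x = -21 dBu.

-21.421875 dBu

x − T + W/2 = -21 − (-20) + 4 = 3.
GR = (1 − 1/4) × 3² / 16 = 0.75 × 9 / 16 = 0.421875 dB.
Output = -21 − 0.421875 = -21.421875 dBu.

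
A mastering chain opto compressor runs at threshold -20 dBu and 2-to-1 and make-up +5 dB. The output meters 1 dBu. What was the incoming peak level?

12 dBu

Remove make-up: 1 − 5 = -4 dBu.
The compressed level sits -4 − (-20) = 16 dB over threshold.
Input overshoot = R × output overshoot = 32 dB → input = -20 + 32 = 12 dBu.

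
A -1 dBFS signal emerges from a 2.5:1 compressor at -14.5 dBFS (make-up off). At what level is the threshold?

Let T be the threshold. Output overshoot = (input overshoot)/R, so -14.5 − T = (-1 − T)/2.5.
2.5·(-14.5 − T) = -1 − T → 1.5·T = -36.25 − (-1) = -35.25.
T = -35.25/1.5 = -23.5 dBFS.

-23.5 dBFS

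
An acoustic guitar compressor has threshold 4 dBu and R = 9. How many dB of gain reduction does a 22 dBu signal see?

Overshoot = 22 − 4 = 18 dB.
At 9:1, output sits 18/9 = 2 dB above threshold.
GR = overshoot in − overshoot out = 18 − 2 = 16 dB.

16 dB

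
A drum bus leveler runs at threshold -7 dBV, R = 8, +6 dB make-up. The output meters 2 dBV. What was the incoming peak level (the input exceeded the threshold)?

Stripping the +6 dB make-up gives -4 dBV at the gain stage.
Post-compression overshoot = -4 − (-7) = 3 dB.
Input overshoot = R × output overshoot = 24 dB → input = -7 + 24 = 17 dBV.

17 dBV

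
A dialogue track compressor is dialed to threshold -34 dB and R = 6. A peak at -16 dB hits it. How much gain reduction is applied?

The signal is 18 dB above threshold.
A 6:1 ratio leaves 3 dB of that excess.
Gain reduction = 18 − 3 = 15 dB.

15 dB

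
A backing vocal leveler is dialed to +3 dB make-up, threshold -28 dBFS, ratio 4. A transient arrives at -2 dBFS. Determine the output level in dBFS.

-18.5 dBFS

-2 dBFS sits 26 dB over threshold.
At 4:1 the overshoot is divided by 4, leaving 6.5 dB above threshold.
That puts the output at -21.5 dBFS; make-up adds 3 dB, giving -18.5 dBFS.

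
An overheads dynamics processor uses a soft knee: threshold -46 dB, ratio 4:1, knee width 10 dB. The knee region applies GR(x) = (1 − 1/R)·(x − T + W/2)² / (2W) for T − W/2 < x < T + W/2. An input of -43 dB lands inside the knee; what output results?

x − T + W/2 = -43 − (-46) + 5 = 8.
GR = (1 − 1/4) × 8² / 20 = 0.75 × 64 / 20 = 2.4 dB.
Output = -43 − 2.4 = -45.4 dB.

-45.4 dB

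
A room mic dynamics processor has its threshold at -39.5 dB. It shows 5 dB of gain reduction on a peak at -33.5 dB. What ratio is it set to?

6:1

Input overshoot = -33.5 − (-39.5) = 6 dB.
Output overshoot = 6 − 5 = 1 dB.
Ratio = input overshoot / output overshoot = 6 / 1 = 6.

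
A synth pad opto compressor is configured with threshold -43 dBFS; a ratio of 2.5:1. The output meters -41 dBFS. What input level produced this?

The compressed level sits -41 − (-43) = 2 dB over threshold.
Undo the ratio: input overshoot = 2 × 2.5 = 5 dB, giving input = -38 dBFS.

-38 dBFS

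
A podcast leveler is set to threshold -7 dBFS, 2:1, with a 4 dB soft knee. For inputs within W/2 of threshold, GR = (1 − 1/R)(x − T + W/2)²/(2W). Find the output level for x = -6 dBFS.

x − T + W/2 = -6 − (-7) + 2 = 3.
GR = (1 − 1/2) × 3² / 8 = 0.5 × 9 / 8 = 0.5625 dB.
Output = -6 − 0.5625 = -6.5625 dBFS.

-6.5625 dBFS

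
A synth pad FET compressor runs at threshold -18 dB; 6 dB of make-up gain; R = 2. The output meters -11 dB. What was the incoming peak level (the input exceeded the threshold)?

Remove make-up: -11 − 6 = -17 dB.
The compressed level sits -17 − (-18) = 1 dB over threshold.
Before 2:1 compression the overshoot was 1 × 2 = 2 dB, so input = -18 + 2 = -16 dB.

-16 dB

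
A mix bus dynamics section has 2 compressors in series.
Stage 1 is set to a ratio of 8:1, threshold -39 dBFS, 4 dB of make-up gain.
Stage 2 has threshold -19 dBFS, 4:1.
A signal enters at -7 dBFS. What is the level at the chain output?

-31 dBFS

Stage 1: 32 dB above -39 dBFS, reduced 8:1 to 4 dB above → -35 dBFS; +4 dB make-up → -31 dBFS.
Stage 2: below threshold (-31 ≤ -19); passes unchanged; output -31 dBFS.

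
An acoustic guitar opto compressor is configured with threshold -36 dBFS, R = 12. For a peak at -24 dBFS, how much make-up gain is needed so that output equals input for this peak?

11 dB

Without make-up, output = threshold + overshoot/12 = -36 + 1 = -35 dBFS.
Gap to target: 11 dB.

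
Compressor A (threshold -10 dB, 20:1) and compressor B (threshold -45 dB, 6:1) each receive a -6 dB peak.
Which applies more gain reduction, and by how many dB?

B, by 28.7 dB

A: overshoot 4 dB → output overshoot 0.2 dB → GR 3.8 dB.
B: overshoot 39 dB → output overshoot 6.5 dB → GR 32.5 dB.
Difference: 28.7 dB in favour of B.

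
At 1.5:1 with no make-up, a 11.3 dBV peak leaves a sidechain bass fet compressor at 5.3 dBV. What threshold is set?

Gain reduction = 11.3 − 5.3 = 6 dB; output overshoot = GR / (R − 1) = 6 / 0.5 = 12 dB.
Threshold = output − output overshoot = 5.3 − 12 = -6.7 dBV.

-6.7 dBV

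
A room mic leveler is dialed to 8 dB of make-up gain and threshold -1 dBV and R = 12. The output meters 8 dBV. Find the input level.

Before make-up, the level was 8 − 8 = 0 dBV.
That's 1 dB above the -1 dBV threshold.
Input overshoot = R × output overshoot = 12 dB → input = -1 + 12 = 11 dBV.

11 dBV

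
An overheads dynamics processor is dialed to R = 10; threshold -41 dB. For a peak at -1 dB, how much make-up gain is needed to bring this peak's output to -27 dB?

Without make-up, output = threshold + overshoot/10 = -41 + 4 = -37 dB.
Gap to target: 10 dB.

10 dB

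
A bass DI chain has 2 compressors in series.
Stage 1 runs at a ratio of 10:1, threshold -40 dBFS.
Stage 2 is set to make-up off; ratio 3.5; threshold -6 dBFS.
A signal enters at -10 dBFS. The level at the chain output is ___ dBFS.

-37 dBFS

Stage 1: 30 dB above -40 dBFS, reduced 10:1 to 3 dB above → -37 dBFS.
Stage 2: below threshold (-37 ≤ -6); passes unchanged; output -37 dBFS.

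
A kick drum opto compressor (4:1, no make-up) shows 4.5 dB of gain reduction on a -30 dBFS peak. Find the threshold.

Gain reduction = -30 − (-34.5) = 4.5 dB; output overshoot = GR / (R − 1) = 4.5 / 3 = 1.5 dB.
Threshold = output − output overshoot = -34.5 − 1.5 = -36 dBFS.

-36 dBFS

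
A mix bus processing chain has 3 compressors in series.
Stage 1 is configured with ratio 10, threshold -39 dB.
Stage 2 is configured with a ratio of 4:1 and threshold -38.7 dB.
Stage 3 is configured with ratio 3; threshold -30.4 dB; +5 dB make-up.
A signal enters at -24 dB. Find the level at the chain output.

Stage 1: overshoot 15 dB → 15/10 = 1.5 dB → -37.5 dB.
Stage 2: -37.5 dB is 1.2 dB over -38.7 dB; at 4:1 that becomes 0.3 dB over, giving -38.4 dB.
Stage 3: below threshold (-38.4 ≤ -30.4); passes unchanged; make-up brings it to -33.4 dB.

-33.4 dB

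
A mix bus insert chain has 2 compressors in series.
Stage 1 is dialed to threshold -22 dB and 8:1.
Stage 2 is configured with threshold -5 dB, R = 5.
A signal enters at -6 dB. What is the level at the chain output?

-20 dB

Stage 1: 16 dB above -22 dB, reduced 8:1 to 2 dB above → -20 dB.
Stage 2: below threshold (-20 ≤ -5); passes unchanged; output -20 dB.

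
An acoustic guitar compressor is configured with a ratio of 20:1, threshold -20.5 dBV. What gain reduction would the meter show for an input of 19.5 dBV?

The signal is 40 dB above threshold.
A 20:1 ratio leaves 2 dB of that excess.
Gain reduction = 40 − 2 = 38 dB.

38 dB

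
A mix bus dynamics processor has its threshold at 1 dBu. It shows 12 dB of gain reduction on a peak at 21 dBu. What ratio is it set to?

Input overshoot = 21 − 1 = 20 dB.
Output overshoot = 20 − 12 = 8 dB.
Ratio = input overshoot / output overshoot = 20 / 8 = 2.5.

2.5:1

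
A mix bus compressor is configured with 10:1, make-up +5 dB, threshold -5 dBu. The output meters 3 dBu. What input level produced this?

Before make-up, the level was 3 − 5 = -2 dBu.
That's 3 dB above the -5 dBu threshold.
Undo the ratio: input overshoot = 3 × 10 = 30 dB, giving input = 25 dBu.

25 dBu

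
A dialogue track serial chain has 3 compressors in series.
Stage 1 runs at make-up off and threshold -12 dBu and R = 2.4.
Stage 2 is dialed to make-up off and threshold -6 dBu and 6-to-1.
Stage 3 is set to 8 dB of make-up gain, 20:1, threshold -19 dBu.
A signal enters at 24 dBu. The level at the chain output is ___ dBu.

-10.275 dBu

Stage 1: overshoot 36 dB → 36/2.4 = 15 dB → 3 dBu.
Stage 2: 9 dB above -6 dBu, reduced 6:1 to 1.5 dB above → -4.5 dBu.
Stage 3: -4.5 dBu is 14.5 dB over -19 dBu; at 20:1 that becomes 0.725 dB over, giving -18.275 dBu; +8 dB make-up → -10.275 dBu.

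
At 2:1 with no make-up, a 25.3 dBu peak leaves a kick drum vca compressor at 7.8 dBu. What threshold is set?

-9.7 dBu

Input is 35 dB above T (since output overshoot × R = input overshoot: (7.8 − T)·2 = 25.3 − T gives T = -9.7 dBu).
Check: -9.7 + (25.3 − (-9.7))/2 = -9.7 + 17.5 = 7.8 dBu. ✓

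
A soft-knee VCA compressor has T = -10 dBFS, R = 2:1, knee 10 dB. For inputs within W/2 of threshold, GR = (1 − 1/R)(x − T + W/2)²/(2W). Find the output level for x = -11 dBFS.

x − T + W/2 = -11 − (-10) + 5 = 4.
GR = (1 − 1/2) × 4² / 20 = 0.5 × 16 / 20 = 0.4 dB.
Output = -11 − 0.4 = -11.4 dBFS.

-11.4 dBFS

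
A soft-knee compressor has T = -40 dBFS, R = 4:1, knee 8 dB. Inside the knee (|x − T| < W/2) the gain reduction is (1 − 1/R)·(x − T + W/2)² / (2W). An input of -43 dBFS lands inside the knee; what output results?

x − T + W/2 = -43 − (-40) + 4 = 1.
GR = (1 − 1/4) × 1² / 16 = 0.75 × 1 / 16 = 0.046875 dB.
Output = -43 − 0.046875 = -43.046875 dBFS.

-43.046875 dBFS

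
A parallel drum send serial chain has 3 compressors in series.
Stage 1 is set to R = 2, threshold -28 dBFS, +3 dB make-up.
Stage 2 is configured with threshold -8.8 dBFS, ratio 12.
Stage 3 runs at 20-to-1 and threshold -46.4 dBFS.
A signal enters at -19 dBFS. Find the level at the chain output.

Stage 1: overshoot 9 dB → 9/2 = 4.5 dB → -23.5 dBFS; +3 dB make-up → -20.5 dBFS.
Stage 2: below threshold (-20.5 ≤ -8.8); passes unchanged; output -20.5 dBFS.
Stage 3: overshoot 25.9 dB → 25.9/20 = 1.295 dB → -45.105 dBFS.

-45.105 dBFS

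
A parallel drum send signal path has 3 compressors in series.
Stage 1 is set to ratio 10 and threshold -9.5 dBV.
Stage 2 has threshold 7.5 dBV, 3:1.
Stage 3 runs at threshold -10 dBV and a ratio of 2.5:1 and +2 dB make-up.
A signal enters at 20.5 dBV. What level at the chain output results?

-6.6 dBV

Stage 1: 20.5 dBV is 30 dB over -9.5 dBV; at 10:1 that becomes 3 dB over, giving -6.5 dBV.
Stage 2: below threshold (-6.5 ≤ 7.5); passes unchanged; output -6.5 dBV.
Stage 3: 3.5 dB above -10 dBV, reduced 2.5:1 to 1.4 dB above → -8.6 dBV; +2 dB make-up → -6.6 dBV.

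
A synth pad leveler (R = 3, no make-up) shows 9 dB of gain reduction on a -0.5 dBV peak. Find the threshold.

Let T be the threshold. Output overshoot = (input overshoot)/R, so -9.5 − T = (-0.5 − T)/3.
3·(-9.5 − T) = -0.5 − T → 2·T = -28.5 − (-0.5) = -28.
T = -28/2 = -14 dBV.

-14 dBV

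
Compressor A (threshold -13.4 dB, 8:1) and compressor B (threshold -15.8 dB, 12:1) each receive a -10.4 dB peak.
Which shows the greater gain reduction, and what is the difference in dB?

A: 3 dB over, compressed to 0.375 dB over, so 2.625 dB of GR.
B: 5.4 dB over, compressed to 0.45 dB over, so 4.95 dB of GR.
Difference: 2.325 dB in favour of B.

B, by 2.325 dB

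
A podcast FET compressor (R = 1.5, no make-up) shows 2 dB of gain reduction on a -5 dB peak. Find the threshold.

-11 dB

Gain reduction = -5 − (-7) = 2 dB; output overshoot = GR / (R − 1) = 2 / 0.5 = 4 dB.
Threshold = output − output overshoot = -7 − 4 = -11 dB.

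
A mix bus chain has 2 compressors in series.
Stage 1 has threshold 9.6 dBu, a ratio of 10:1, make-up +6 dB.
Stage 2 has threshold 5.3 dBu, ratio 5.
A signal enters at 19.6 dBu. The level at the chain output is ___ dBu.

Stage 1: 19.6 dBu is 10 dB over 9.6 dBu; at 10:1 that becomes 1 dB over, giving 10.6 dBu; +6 dB make-up → 16.6 dBu.
Stage 2: 11.3 dB above 5.3 dBu, reduced 5:1 to 2.26 dB above → 7.56 dBu.

7.56 dBu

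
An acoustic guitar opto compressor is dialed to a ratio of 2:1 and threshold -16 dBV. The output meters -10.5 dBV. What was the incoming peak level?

Post-compression overshoot = -10.5 − (-16) = 5.5 dB.
Undo the ratio: input overshoot = 5.5 × 2 = 11 dB, giving input = -5 dBV.

-5 dBV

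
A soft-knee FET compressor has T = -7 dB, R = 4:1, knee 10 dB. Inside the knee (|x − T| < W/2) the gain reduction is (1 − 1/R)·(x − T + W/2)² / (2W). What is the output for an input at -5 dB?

x − T + W/2 = -5 − (-7) + 5 = 7.
GR = (1 − 1/4) × 7² / 20 = 0.75 × 49 / 20 = 1.8375 dB.
Output = -5 − 1.8375 = -6.8375 dB.

-6.8375 dB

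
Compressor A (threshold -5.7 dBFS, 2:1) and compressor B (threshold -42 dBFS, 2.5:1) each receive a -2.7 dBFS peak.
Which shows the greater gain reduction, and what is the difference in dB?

B, by 22.08 dB

A: 3 dB over, compressed to 1.5 dB over, so 1.5 dB of GR.
B: 39.3 dB over, compressed to 15.72 dB over, so 23.58 dB of GR.
Difference: 22.08 dB in favour of B.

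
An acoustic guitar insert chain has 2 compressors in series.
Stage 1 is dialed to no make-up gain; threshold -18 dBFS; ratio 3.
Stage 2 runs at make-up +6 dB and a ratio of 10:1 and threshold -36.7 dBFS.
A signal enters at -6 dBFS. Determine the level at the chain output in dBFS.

-28.43 dBFS

Stage 1: -6 dBFS is 12 dB over -18 dBFS; at 3:1 that becomes 4 dB over, giving -14 dBFS.
Stage 2: 22.7 dB above -36.7 dBFS, reduced 10:1 to 2.27 dB above → -34.43 dBFS; +6 dB make-up → -28.43 dBFS.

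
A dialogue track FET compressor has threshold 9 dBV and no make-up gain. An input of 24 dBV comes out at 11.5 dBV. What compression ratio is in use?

Input overshoot = 24 − 9 = 15 dB; output overshoot = 11.5 − 9 = 2.5 dB.
Ratio = 15 / 2.5 = 6.

6:1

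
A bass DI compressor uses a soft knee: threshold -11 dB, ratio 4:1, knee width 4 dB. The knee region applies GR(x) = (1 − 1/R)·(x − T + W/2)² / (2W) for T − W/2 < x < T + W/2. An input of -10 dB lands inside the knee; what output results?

x − T + W/2 = -10 − (-11) + 2 = 3.
GR = (1 − 1/4) × 3² / 8 = 0.75 × 9 / 8 = 0.84375 dB.
Output = -10 − 0.84375 = -10.84375 dB.

-10.84375 dB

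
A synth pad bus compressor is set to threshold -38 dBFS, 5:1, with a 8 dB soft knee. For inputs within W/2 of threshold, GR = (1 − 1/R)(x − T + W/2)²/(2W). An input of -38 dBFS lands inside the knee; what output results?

-38.8 dBFS

x − T + W/2 = -38 − (-38) + 4 = 4.
GR = (1 − 1/5) × 4² / 16 = 0.8 × 16 / 16 = 0.8 dB.
Output = -38 − 0.8 = -38.8 dBFS.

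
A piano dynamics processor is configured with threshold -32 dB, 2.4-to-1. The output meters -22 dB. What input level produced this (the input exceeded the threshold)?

-8 dB

Post-compression overshoot = -22 − (-32) = 10 dB.
Undo the ratio: input overshoot = 10 × 2.4 = 24 dB, giving input = -8 dB.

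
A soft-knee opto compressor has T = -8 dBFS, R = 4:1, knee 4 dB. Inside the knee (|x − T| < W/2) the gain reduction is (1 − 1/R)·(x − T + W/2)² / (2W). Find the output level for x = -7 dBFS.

x − T + W/2 = -7 − (-8) + 2 = 3.
GR = (1 − 1/4) × 3² / 8 = 0.75 × 9 / 8 = 0.84375 dB.
Output = -7 − 0.84375 = -7.84375 dBFS.

-7.84375 dBFS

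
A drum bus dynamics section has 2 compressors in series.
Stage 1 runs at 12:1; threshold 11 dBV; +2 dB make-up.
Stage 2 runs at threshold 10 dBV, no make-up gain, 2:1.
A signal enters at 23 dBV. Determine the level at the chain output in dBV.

12 dBV

Stage 1: 12 dB above 11 dBV, reduced 12:1 to 1 dB above → 12 dBV; +2 dB make-up → 14 dBV.
Stage 2: 4 dB above 10 dBV, reduced 2:1 to 2 dB above → 12 dBV.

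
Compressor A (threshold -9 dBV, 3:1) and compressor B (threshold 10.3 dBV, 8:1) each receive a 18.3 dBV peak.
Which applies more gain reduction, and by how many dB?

A, by 11.2 dB

A: overshoot 27.3 dB → output overshoot 9.1 dB → GR 18.2 dB.
B: overshoot 8 dB → output overshoot 1 dB → GR 7 dB.
A applies 11.2 dB more gain reduction.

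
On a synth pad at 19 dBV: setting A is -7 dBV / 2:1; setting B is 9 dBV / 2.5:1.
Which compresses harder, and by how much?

A, by 7 dB

A: GR = 26 − 26/2 = 13 dB.
B: GR = 10 − 10/2.5 = 6 dB.
A applies 7 dB more gain reduction.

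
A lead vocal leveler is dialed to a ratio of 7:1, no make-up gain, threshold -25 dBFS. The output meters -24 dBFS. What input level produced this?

-18 dBFS

The compressed level sits -24 − (-25) = 1 dB over threshold.
Undo the ratio: input overshoot = 1 × 7 = 7 dB, giving input = -18 dBFS.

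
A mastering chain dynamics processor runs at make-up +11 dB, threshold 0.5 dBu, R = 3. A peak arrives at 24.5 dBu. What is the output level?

19.5 dBu

The input is 24 dB above the 0.5 dBu threshold.
The 24 dB excess becomes 8 dB after 3:1 reduction.
That puts the output at 8.5 dBu; make-up adds 11 dB, giving 19.5 dBu.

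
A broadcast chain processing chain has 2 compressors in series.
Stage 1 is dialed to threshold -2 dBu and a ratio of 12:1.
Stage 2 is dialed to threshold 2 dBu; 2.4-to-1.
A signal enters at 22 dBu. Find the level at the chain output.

0 dBu

Stage 1: 22 dBu is 24 dB over -2 dBu; at 12:1 that becomes 2 dB over, giving 0 dBu.
Stage 2: 0 dBu is at or below the 2 dBu threshold — no compression; output 0 dBu.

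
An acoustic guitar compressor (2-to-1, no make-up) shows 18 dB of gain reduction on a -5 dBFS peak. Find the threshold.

-41 dBFS

Input is 36 dB above T (since output overshoot × R = input overshoot: (-23 − T)·2 = -5 − T gives T = -41 dBFS).
Check: -41 + (-5 − (-41))/2 = -41 + 18 = -23 dBFS. ✓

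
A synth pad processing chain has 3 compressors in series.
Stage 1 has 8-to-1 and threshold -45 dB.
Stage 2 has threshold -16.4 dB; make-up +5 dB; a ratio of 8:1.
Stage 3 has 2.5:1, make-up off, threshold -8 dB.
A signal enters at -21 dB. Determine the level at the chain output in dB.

Stage 1: -21 dB is 24 dB over -45 dB; at 8:1 that becomes 3 dB over, giving -42 dB.
Stage 2: below threshold (-42 ≤ -16.4); passes unchanged; make-up brings it to -37 dB.
Stage 3: -37 dB is at or below the -8 dB threshold — no compression; output -37 dB.

-37 dB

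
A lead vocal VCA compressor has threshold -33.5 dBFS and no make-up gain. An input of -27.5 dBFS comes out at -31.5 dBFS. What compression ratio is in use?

3:1

Input overshoot = -27.5 − (-33.5) = 6 dB; output overshoot = -31.5 − (-33.5) = 2 dB.
Ratio = 6 / 2 = 3.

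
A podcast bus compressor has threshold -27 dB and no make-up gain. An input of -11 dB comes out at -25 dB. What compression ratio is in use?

8:1

Input overshoot = -11 − (-27) = 16 dB; output overshoot = -25 − (-27) = 2 dB.
Ratio = 16 / 2 = 8.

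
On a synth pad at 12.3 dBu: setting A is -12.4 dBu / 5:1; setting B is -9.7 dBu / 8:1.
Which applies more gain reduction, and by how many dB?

A, by 0.51 dB

A: GR = 24.7 − 24.7/5 = 19.76 dB.
B: GR = 22 − 22/8 = 19.25 dB.
A reduces 0.51 dB more.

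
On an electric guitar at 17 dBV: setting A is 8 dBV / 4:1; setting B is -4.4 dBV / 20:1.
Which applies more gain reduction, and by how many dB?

A: GR = 9 − 9/4 = 6.75 dB.
B: GR = 21.4 − 21.4/20 = 20.33 dB.
B applies 13.58 dB more gain reduction.

B, by 13.58 dB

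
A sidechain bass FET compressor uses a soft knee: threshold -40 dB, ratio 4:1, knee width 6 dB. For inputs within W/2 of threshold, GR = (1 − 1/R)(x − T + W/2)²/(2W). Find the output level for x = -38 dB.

-39.5625 dB

x − T + W/2 = -38 − (-40) + 3 = 5.
GR = (1 − 1/4) × 5² / 12 = 0.75 × 25 / 12 = 1.5625 dB.
Output = -38 − 1.5625 = -39.5625 dB.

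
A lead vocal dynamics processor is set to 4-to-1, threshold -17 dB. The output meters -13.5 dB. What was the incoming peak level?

Post-compression overshoot = -13.5 − (-17) = 3.5 dB.
Input overshoot = R × output overshoot = 14 dB → input = -17 + 14 = -3 dB.

-3 dB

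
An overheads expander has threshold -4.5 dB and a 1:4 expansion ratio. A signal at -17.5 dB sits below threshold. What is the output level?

Below threshold, a 1:4 expander applies gain = (4−1)×(T − x) of attenuation.
(4−1) × 13 = 39 dB, so output = -17.5 − 39 = -56.5 dB.

-56.5 dB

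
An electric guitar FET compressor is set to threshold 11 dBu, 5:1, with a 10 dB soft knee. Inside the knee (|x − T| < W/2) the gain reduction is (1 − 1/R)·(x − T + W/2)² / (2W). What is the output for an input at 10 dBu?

x − T + W/2 = 10 − 11 + 5 = 4.
GR = (1 − 1/5) × 4² / 20 = 0.8 × 16 / 20 = 0.64 dB.
Output = 10 − 0.64 = 9.36 dBu.

9.36 dBu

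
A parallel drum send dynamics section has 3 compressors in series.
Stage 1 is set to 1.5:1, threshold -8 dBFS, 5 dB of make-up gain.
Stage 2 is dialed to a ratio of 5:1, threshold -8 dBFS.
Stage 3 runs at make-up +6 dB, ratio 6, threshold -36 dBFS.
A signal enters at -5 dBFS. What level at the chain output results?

-25.1 dBFS

Stage 1: 3 dB above -8 dBFS, reduced 1.5:1 to 2 dB above → -6 dBFS; +5 dB make-up → -1 dBFS.
Stage 2: -1 dBFS is 7 dB over -8 dBFS; at 5:1 that becomes 1.4 dB over, giving -6.6 dBFS.
Stage 3: -6.6 dBFS is 29.4 dB over -36 dBFS; at 6:1 that becomes 4.9 dB over, giving -31.1 dBFS; +6 dB make-up → -25.1 dBFS.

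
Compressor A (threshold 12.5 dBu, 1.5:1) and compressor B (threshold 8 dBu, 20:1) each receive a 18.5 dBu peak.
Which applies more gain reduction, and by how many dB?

A: overshoot 6 dB → output overshoot 4 dB → GR 2 dB.
B: overshoot 10.5 dB → output overshoot 0.525 dB → GR 9.975 dB.
B applies 7.975 dB more gain reduction.

B, by 7.975 dB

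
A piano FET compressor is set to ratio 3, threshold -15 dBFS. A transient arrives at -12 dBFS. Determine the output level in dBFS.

-14 dBFS

Overshoot: -12 − (-15) = 3 dB.
3:1 compression reduces that to 3/3 = 1 dB over.
That puts the output at -14 dBFS.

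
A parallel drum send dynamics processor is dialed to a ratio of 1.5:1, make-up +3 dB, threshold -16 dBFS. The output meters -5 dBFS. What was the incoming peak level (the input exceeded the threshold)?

Stripping the +3 dB make-up gives -8 dBFS at the gain stage.
Post-compression overshoot = -8 − (-16) = 8 dB.
Input overshoot = R × output overshoot = 12 dB → input = -16 + 12 = -4 dBFS.

-4 dBFS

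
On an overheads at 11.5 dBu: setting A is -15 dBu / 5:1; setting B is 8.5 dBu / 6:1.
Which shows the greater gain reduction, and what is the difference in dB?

A: overshoot 26.5 dB → output overshoot 5.3 dB → GR 21.2 dB.
B: overshoot 3 dB → output overshoot 0.5 dB → GR 2.5 dB.
A applies 18.7 dB more gain reduction.

A, by 18.7 dB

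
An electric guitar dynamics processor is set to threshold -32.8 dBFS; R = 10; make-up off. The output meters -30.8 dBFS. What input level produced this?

That's 2 dB above the -32.8 dBFS threshold.
Before 10:1 compression the overshoot was 2 × 10 = 20 dB, so input = -32.8 + 20 = -12.8 dBFS.

-12.8 dBFS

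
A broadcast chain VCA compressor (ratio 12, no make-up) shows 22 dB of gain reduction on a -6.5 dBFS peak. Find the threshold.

Input is 24 dB above T (since output overshoot × R = input overshoot: (-28.5 − T)·12 = -6.5 − T gives T = -30.5 dBFS).
Check: -30.5 + (-6.5 − (-30.5))/12 = -30.5 + 2 = -28.5 dBFS. ✓

-30.5 dBFS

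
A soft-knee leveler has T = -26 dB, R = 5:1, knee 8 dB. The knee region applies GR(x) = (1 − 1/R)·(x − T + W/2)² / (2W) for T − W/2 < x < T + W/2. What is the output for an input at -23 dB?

-25.45 dB

x − T + W/2 = -23 − (-26) + 4 = 7.
GR = (1 − 1/5) × 7² / 16 = 0.8 × 49 / 16 = 2.45 dB.
Output = -23 − 2.45 = -25.45 dB.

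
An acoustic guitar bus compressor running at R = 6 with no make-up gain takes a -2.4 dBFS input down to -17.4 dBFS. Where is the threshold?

Gain reduction = -2.4 − (-17.4) = 15 dB; output overshoot = GR / (R − 1) = 15 / 5 = 3 dB.
Threshold = output − output overshoot = -17.4 − 3 = -20.4 dBFS.

-20.4 dBFS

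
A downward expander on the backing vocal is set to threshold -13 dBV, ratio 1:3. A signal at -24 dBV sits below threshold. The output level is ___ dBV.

-46 dBV

Below threshold, a 1:3 expander applies gain = (3−1)×(T − x) of attenuation.
(3−1) × 11 = 22 dB, so output = -24 − 22 = -46 dBV.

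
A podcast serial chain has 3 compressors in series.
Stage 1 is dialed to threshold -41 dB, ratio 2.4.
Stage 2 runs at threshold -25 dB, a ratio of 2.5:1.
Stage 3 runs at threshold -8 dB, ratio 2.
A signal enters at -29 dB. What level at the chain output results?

-36 dB

Stage 1: 12 dB above -41 dB, reduced 2.4:1 to 5 dB above → -36 dB.
Stage 2: below threshold (-36 ≤ -25); passes unchanged; output -36 dB.
Stage 3: -36 dB ≤ -8 dB, so stage 3 doesn't engage; output -36 dB.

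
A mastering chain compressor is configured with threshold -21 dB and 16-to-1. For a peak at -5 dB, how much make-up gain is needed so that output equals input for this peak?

Overshoot 16 dB → 16/16 = 1 dB after compression, so the compressed level is -21 + 1 = -20 dB.
Make-up = target − compressed = -5 − (-20) = 15 dB.

15 dB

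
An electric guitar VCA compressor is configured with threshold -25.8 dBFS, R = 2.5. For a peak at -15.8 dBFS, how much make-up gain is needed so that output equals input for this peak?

Overshoot 10 dB → 10/2.5 = 4 dB after compression, so the compressed level is -25.8 + 4 = -21.8 dBFS.
Make-up = target − compressed = -15.8 − (-21.8) = 6 dB.

6 dB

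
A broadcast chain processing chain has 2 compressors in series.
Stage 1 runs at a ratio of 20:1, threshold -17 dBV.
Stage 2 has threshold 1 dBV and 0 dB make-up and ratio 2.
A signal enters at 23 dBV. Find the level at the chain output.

Stage 1: 23 dBV is 40 dB over -17 dBV; at 20:1 that becomes 2 dB over, giving -15 dBV.
Stage 2: -15 dBV ≤ 1 dBV, so stage 2 doesn't engage; output -15 dBV.

-15 dBV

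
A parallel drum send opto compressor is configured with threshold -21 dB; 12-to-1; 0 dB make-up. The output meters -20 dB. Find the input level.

-9 dB

That's 1 dB above the -21 dB threshold.
Before 12:1 compression the overshoot was 1 × 12 = 12 dB, so input = -21 + 12 = -9 dB.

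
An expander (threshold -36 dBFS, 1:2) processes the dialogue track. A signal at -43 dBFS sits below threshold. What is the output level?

The input is 7 dB below the -36 dBFS threshold.
A 1:2 expander multiplies undershoot by 2: 7 × 2 = 14 dB below threshold.
Output = -36 − 14 = -50 dBFS.

-50 dBFS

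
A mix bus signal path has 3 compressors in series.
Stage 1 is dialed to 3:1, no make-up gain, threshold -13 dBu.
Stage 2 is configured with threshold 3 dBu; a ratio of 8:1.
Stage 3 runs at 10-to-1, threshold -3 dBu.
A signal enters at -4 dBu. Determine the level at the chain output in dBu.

-10 dBu

Stage 1: overshoot 9 dB → 9/3 = 3 dB → -10 dBu.
Stage 2: -10 dBu ≤ 3 dBu, so stage 2 doesn't engage; output -10 dBu.
Stage 3: -10 dBu is at or below the -3 dBu threshold — no compression; output -10 dBu.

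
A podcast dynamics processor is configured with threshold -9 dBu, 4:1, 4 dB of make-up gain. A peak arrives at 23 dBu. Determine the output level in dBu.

The input is 32 dB above the -9 dBu threshold.
At 4:1 the overshoot is divided by 4, leaving 8 dB above threshold.
Output = -9 + 8 = -1 dBu; make-up adds 4 dB, giving 3 dBu.

3 dBu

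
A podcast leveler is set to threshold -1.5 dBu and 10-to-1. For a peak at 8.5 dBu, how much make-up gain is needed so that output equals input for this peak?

The peak compresses to -1.5 + 10/10 = -0.5 dBu.
To reach 8.5 dBu requires 8.5 − (-0.5) = 9 dB of make-up.

9 dB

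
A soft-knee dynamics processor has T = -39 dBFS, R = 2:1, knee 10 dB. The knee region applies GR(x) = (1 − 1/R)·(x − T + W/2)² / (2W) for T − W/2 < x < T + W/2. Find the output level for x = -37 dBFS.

x − T + W/2 = -37 − (-39) + 5 = 7.
GR = (1 − 1/2) × 7² / 20 = 0.5 × 49 / 20 = 1.225 dB.
Output = -37 − 1.225 = -38.225 dBFS.

-38.225 dBFS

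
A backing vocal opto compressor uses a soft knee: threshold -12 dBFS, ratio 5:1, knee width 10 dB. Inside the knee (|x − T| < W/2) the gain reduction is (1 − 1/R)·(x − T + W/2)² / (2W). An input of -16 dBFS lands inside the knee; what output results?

-16.04 dBFS

x − T + W/2 = -16 − (-12) + 5 = 1.
GR = (1 − 1/5) × 1² / 20 = 0.8 × 1 / 20 = 0.04 dB.
Output = -16 − 0.04 = -16.04 dBFS.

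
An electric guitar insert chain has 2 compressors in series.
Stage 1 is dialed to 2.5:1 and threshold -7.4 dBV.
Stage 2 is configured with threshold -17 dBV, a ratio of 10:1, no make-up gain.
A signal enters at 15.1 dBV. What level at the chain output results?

Stage 1: 22.5 dB above -7.4 dBV, reduced 2.5:1 to 9 dB above → 1.6 dBV.
Stage 2: 18.6 dB above -17 dBV, reduced 10:1 to 1.86 dB above → -15.14 dBV.

-15.14 dBV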